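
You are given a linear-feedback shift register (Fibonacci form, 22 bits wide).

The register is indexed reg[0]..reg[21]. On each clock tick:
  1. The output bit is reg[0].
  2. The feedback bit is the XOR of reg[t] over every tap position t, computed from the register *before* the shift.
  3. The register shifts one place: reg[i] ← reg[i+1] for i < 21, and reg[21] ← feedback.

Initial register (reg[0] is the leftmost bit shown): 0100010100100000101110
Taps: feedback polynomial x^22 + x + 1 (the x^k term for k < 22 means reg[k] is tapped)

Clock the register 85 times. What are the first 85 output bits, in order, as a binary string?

k : reg_k → out_k, fb_k
0: 0100010100100000101110 → 0, fb=1
1: 1000101001000001011101 → 1, fb=1
2: 0001010010000010111011 → 0, fb=0
3: 0010100100000101110110 → 0, fb=0
4: 0101001000001011101100 → 0, fb=1
5: 1010010000010111011001 → 1, fb=1
6: 0100100000101110110011 → 0, fb=1
7: 1001000001011101100111 → 1, fb=1
8: 0010000010111011001111 → 0, fb=0
9: 0100000101110110011110 → 0, fb=1
10: 1000001011101100111101 → 1, fb=1
11: 0000010111011001111011 → 0, fb=0
12: 0000101110110011110110 → 0, fb=0
13: 0001011101100111101100 → 0, fb=0
14: 0010111011001111011000 → 0, fb=0
15: 0101110110011110110000 → 0, fb=1
16: 1011101100111101100001 → 1, fb=1
17: 0111011001111011000011 → 0, fb=1
18: 1110110011110110000111 → 1, fb=0
19: 1101100111101100001110 → 1, fb=0
20: 1011001111011000011100 → 1, fb=1
21: 0110011110110000111001 → 0, fb=1
22: 1100111101100001110011 → 1, fb=0
23: 1001111011000011100110 → 1, fb=1
24: 0011110110000111001101 → 0, fb=0
25: 0111101100001110011010 → 0, fb=1
26: 1111011000011100110101 → 1, fb=0
27: 1110110000111001101010 → 1, fb=0
28: 1101100001110011010100 → 1, fb=0
29: 1011000011100110101000 → 1, fb=1
30: 0110000111001101010001 → 0, fb=1
31: 1100001110011010100011 → 1, fb=0
32: 1000011100110101000110 → 1, fb=1
33: 0000111001101010001101 → 0, fb=0
34: 0001110011010100011010 → 0, fb=0
35: 0011100110101000110100 → 0, fb=0
36: 0111001101010001101000 → 0, fb=1
37: 1110011010100011010001 → 1, fb=0
38: 1100110101000110100010 → 1, fb=0
39: 1001101010001101000100 → 1, fb=1
40: 0011010100011010001001 → 0, fb=0
41: 0110101000110100010010 → 0, fb=1
42: 1101010001101000100101 → 1, fb=0
43: 1010100011010001001010 → 1, fb=1
44: 0101000110100010010101 → 0, fb=1
45: 1010001101000100101011 → 1, fb=1
46: 0100011010001001010111 → 0, fb=1
47: 1000110100010010101111 → 1, fb=1
48: 0001101000100101011111 → 0, fb=0
49: 0011010001001010111110 → 0, fb=0
50: 0110100010010101111100 → 0, fb=1
51: 1101000100101011111001 → 1, fb=0
52: 1010001001010111110010 → 1, fb=1
53: 0100010010101111100101 → 0, fb=1
54: 1000100101011111001011 → 1, fb=1
55: 0001001010111110010111 → 0, fb=0
56: 0010010101111100101110 → 0, fb=0
57: 0100101011111001011100 → 0, fb=1
58: 1001010111110010111001 → 1, fb=1
59: 0010101111100101110011 → 0, fb=0
60: 0101011111001011100110 → 0, fb=1
61: 1010111110010111001101 → 1, fb=1
62: 0101111100101110011011 → 0, fb=1
63: 1011111001011100110111 → 1, fb=1
64: 0111110010111001101111 → 0, fb=1
65: 1111100101110011011111 → 1, fb=0
66: 1111001011100110111110 → 1, fb=0
67: 1110010111001101111100 → 1, fb=0
68: 1100101110011011111000 → 1, fb=0
69: 1001011100110111110000 → 1, fb=1
70: 0010111001101111100001 → 0, fb=0
71: 0101110011011111000010 → 0, fb=1
72: 1011100110111110000101 → 1, fb=1
73: 0111001101111100001011 → 0, fb=1
74: 1110011011111000010111 → 1, fb=0
75: 1100110111110000101110 → 1, fb=0
76: 1001101111100001011100 → 1, fb=1
77: 0011011111000010111001 → 0, fb=0
78: 0110111110000101110010 → 0, fb=1
79: 1101111100001011100101 → 1, fb=0
80: 1011111000010111001010 → 1, fb=1
81: 0111110000101110010101 → 0, fb=1
82: 1111100001011100101011 → 1, fb=0
83: 1111000010111001010110 → 1, fb=0
84: 1110000101110010101100 → 1, fb=0

0100010100100000101110110011110110000111001101010001101000100101011111001011100110111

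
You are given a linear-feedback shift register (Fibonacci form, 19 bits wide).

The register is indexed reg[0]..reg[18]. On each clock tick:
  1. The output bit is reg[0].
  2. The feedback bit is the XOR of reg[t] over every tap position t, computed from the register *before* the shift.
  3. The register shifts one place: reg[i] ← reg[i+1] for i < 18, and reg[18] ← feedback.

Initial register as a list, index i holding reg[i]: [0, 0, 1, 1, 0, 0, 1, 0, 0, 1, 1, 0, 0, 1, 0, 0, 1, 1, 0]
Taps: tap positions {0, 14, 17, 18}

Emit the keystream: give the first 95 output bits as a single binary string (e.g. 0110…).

step | reg (before) | out | fb
   0 | 0011001001100100110 | 0 | 1
   1 | 0110010011001001101 | 0 | 1
   2 | 1100100110010011011 | 1 | 0
   3 | 1001001100100110110 | 1 | 1
   4 | 0010011001001101101 | 0 | 1
   5 | 0100110010011011011 | 0 | 1
   6 | 1001100100110110111 | 1 | 0
   7 | 0011001001101101110 | 0 | 1
   8 | 0110010011011011101 | 0 | 0
   9 | 1100100110110111010 | 1 | 1
  10 | 1001001101101110101 | 1 | 1
  11 | 0010011011011101011 | 0 | 0
  12 | 0100110110111010110 | 0 | 0
  13 | 1001101101110101100 | 1 | 1
  14 | 0011011011101011001 | 0 | 0
  15 | 0110110111010110010 | 0 | 0
  16 | 1101101110101100100 | 1 | 1
  17 | 1011011101011001001 | 1 | 0
  18 | 0110111010110010010 | 0 | 0
  19 | 1101110101100100100 | 1 | 1
  20 | 1011101011001001001 | 1 | 0
  21 | 0111010110010010010 | 0 | 0
  22 | 1110101100100100100 | 1 | 1
  23 | 1101011001001001001 | 1 | 0
  24 | 1010110010010010010 | 1 | 1
  25 | 0101100100100100101 | 0 | 1
  26 | 1011001001001001011 | 1 | 1
  27 | 0110010010010010111 | 0 | 1
  28 | 1100100100100101111 | 1 | 1
  29 | 1001001001001011111 | 1 | 0
  30 | 0010010010010111110 | 0 | 0
  31 | 0100100100101111100 | 0 | 1
  32 | 1001001001011111001 | 1 | 1
  33 | 0010010010111110011 | 0 | 1
  34 | 0100100101111100111 | 0 | 0
  35 | 1001001011111001110 | 1 | 0
  36 | 0010010111110011100 | 0 | 1
  37 | 0100101111100111001 | 0 | 0
  38 | 1001011111001110010 | 1 | 1
  39 | 0010111110011100101 | 0 | 1
  40 | 0101111100111001011 | 0 | 0
  41 | 1011111001110010110 | 1 | 1
  42 | 0111110011100101101 | 0 | 1
  43 | 1111100111001011011 | 1 | 0
  44 | 1111001110010110110 | 1 | 1
  45 | 1110011100101101101 | 1 | 0
  46 | 1100111001011011010 | 1 | 1
  47 | 1001110010110110101 | 1 | 1
  48 | 0011100101101101011 | 0 | 0
  49 | 0111001011011010110 | 0 | 0
  50 | 1110010110110101100 | 1 | 1
  51 | 1100101101101011001 | 1 | 1
  52 | 1001011011010110011 | 1 | 0
  53 | 0010110110101100110 | 0 | 1
  54 | 0101101101011001101 | 0 | 1
  55 | 1011011010110011011 | 1 | 0
  56 | 0110110101100110110 | 0 | 0
  57 | 1101101011001101100 | 1 | 1
  58 | 1011010110011011001 | 1 | 1
  59 | 0110101100110110011 | 0 | 1
  60 | 1101011001101100111 | 1 | 1
  61 | 1010110011011001111 | 1 | 1
  62 | 0101100110110011111 | 0 | 1
  63 | 1011001101100111111 | 1 | 0
  64 | 0110011011001111110 | 0 | 0
  65 | 1100110110011111100 | 1 | 0
  66 | 1001101100111111000 | 1 | 0
  67 | 0011011001111110000 | 0 | 1
  68 | 0110110011111100001 | 0 | 1
  69 | 1101100111111000011 | 1 | 1
  70 | 1011001111110000111 | 1 | 1
  71 | 0110011111100001111 | 0 | 0
  72 | 1100111111000011110 | 1 | 1
  73 | 1001111110000111101 | 1 | 1
  74 | 0011111100001111011 | 0 | 1
  75 | 0111111000011110111 | 0 | 1
  76 | 1111110000111101111 | 1 | 1
  77 | 1111100001111011111 | 1 | 0
  78 | 1111000011110111110 | 1 | 1
  79 | 1110000111101111101 | 1 | 1
  80 | 1100001111011111011 | 1 | 0
  81 | 1000011110111110110 | 1 | 1
  82 | 0000111101111101101 | 0 | 1
  83 | 0001111011111011011 | 0 | 1
  84 | 0011110111110110111 | 0 | 1
  85 | 0111101111101101111 | 0 | 0
  86 | 1111011111011011110 | 1 | 1
  87 | 1110111110110111101 | 1 | 1
  88 | 1101111101101111011 | 1 | 0
  89 | 1011111011011110110 | 1 | 1
  90 | 0111110110111101101 | 0 | 1
  91 | 1111101101111011011 | 1 | 0
  92 | 1111011011110110110 | 1 | 1
  93 | 1110110111101101101 | 1 | 0
  94 | 1101101111011011010 | 1 | 1

00110010011001001101101110101100100100100101111100111001011011010110011011001111110000111101111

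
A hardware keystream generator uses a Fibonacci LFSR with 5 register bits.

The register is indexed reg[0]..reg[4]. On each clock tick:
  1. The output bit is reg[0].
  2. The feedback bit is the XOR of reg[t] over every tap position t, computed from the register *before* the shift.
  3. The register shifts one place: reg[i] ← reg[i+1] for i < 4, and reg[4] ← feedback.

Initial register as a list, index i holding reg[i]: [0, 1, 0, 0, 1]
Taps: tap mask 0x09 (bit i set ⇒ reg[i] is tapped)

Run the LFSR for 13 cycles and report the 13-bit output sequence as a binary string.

0100100001010

step | reg (before) | out | fb
   0 | 01001 | 0 | 0
   1 | 10010 | 1 | 0
   2 | 00100 | 0 | 0
   3 | 01000 | 0 | 0
   4 | 10000 | 1 | 1
   5 | 00001 | 0 | 0
   6 | 00010 | 0 | 1
   7 | 00101 | 0 | 0
   8 | 01010 | 0 | 1
   9 | 10101 | 1 | 1
  10 | 01011 | 0 | 1
  11 | 10111 | 1 | 0
  12 | 01110 | 0 | 1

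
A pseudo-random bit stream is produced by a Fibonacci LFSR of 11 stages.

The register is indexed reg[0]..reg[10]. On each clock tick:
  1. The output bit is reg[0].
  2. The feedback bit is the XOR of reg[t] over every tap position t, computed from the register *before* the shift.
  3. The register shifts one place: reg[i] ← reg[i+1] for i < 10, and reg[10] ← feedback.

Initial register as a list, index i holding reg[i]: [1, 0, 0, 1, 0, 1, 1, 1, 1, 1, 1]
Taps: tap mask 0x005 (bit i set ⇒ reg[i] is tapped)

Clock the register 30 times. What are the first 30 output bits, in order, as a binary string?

step | reg (before) | out | fb
   0 | 10010111111 | 1 | 1
   1 | 00101111111 | 0 | 1
   2 | 01011111111 | 0 | 0
   3 | 10111111110 | 1 | 0
   4 | 01111111100 | 0 | 1
   5 | 11111111001 | 1 | 0
   6 | 11111110010 | 1 | 0
   7 | 11111100100 | 1 | 0
   8 | 11111001000 | 1 | 0
   9 | 11110010000 | 1 | 0
  10 | 11100100000 | 1 | 0
  11 | 11001000000 | 1 | 1
  12 | 10010000001 | 1 | 1
  13 | 00100000011 | 0 | 1
  14 | 01000000111 | 0 | 0
  15 | 10000001110 | 1 | 1
  16 | 00000011101 | 0 | 0
  17 | 00000111010 | 0 | 0
  18 | 00001110100 | 0 | 0
  19 | 00011101000 | 0 | 0
  20 | 00111010000 | 0 | 1
  21 | 01110100001 | 0 | 1
  22 | 11101000011 | 1 | 0
  23 | 11010000110 | 1 | 1
  24 | 10100001101 | 1 | 0
  25 | 01000011010 | 0 | 0
  26 | 10000110100 | 1 | 1
  27 | 00001101001 | 0 | 0
  28 | 00011010010 | 0 | 0
  29 | 00110100100 | 0 | 1

100101111111100100000011101000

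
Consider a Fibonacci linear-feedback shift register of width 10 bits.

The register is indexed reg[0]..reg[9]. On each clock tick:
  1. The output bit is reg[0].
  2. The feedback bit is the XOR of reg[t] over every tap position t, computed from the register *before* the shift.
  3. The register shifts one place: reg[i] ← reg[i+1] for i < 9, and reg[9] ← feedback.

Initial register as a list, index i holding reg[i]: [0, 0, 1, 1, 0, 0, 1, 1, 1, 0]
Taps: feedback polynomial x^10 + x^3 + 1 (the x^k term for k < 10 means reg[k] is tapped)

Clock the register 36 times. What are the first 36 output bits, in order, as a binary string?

001100111010101110111101100101000100

step | reg (before) | out | fb
   0 | 0011001110 | 0 | 1
   1 | 0110011101 | 0 | 0
   2 | 1100111010 | 1 | 1
   3 | 1001110101 | 1 | 0
   4 | 0011101010 | 0 | 1
   5 | 0111010101 | 0 | 1
   6 | 1110101011 | 1 | 1
   7 | 1101010111 | 1 | 0
   8 | 1010101110 | 1 | 1
   9 | 0101011101 | 0 | 1
  10 | 1010111011 | 1 | 1
  11 | 0101110111 | 0 | 1
  12 | 1011101111 | 1 | 0
  13 | 0111011110 | 0 | 1
  14 | 1110111101 | 1 | 1
  15 | 1101111011 | 1 | 0
  16 | 1011110110 | 1 | 0
  17 | 0111101100 | 0 | 1
  18 | 1111011001 | 1 | 0
  19 | 1110110010 | 1 | 1
  20 | 1101100101 | 1 | 0
  21 | 1011001010 | 1 | 0
  22 | 0110010100 | 0 | 0
  23 | 1100101000 | 1 | 1
  24 | 1001010001 | 1 | 0
  25 | 0010100010 | 0 | 0
  26 | 0101000100 | 0 | 1
  27 | 1010001001 | 1 | 1
  28 | 0100010011 | 0 | 0
  29 | 1000100110 | 1 | 1
  30 | 0001001101 | 0 | 1
  31 | 0010011011 | 0 | 0
  32 | 0100110110 | 0 | 0
  33 | 1001101100 | 1 | 0
  34 | 0011011000 | 0 | 1
  35 | 0110110001 | 0 | 0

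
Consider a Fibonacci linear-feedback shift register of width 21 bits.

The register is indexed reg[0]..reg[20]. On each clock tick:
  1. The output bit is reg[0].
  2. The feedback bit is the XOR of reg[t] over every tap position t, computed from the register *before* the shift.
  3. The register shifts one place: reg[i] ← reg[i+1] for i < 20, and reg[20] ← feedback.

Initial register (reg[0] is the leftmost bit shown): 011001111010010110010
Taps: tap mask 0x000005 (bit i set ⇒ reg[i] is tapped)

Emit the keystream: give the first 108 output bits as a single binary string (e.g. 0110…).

k : reg_k → out_k, fb_k
0: 011001111010010110010 → 0, fb=1
1: 110011110100101100101 → 1, fb=1
2: 100111101001011001011 → 1, fb=1
3: 001111010010110010111 → 0, fb=1
4: 011110100101100101111 → 0, fb=1
5: 111101001011001011111 → 1, fb=0
6: 111010010110010111110 → 1, fb=0
7: 110100101100101111100 → 1, fb=1
8: 101001011001011111001 → 1, fb=0
9: 010010110010111110010 → 0, fb=0
10: 100101100101111100100 → 1, fb=1
11: 001011001011111001001 → 0, fb=1
12: 010110010111110010011 → 0, fb=0
13: 101100101111100100110 → 1, fb=0
14: 011001011111001001100 → 0, fb=1
15: 110010111110010011001 → 1, fb=1
16: 100101111100100110011 → 1, fb=1
17: 001011111001001100111 → 0, fb=1
18: 010111110010011001111 → 0, fb=0
19: 101111100100110011110 → 1, fb=0
20: 011111001001100111100 → 0, fb=1
21: 111110010011001111001 → 1, fb=0
22: 111100100110011110010 → 1, fb=0
23: 111001001100111100100 → 1, fb=0
24: 110010011001111001000 → 1, fb=1
25: 100100110011110010001 → 1, fb=1
26: 001001100111100100011 → 0, fb=1
27: 010011001111001000111 → 0, fb=0
28: 100110011110010001110 → 1, fb=1
29: 001100111100100011101 → 0, fb=1
30: 011001111001000111011 → 0, fb=1
31: 110011110010001110111 → 1, fb=1
32: 100111100100011101111 → 1, fb=1
33: 001111001000111011111 → 0, fb=1
34: 011110010001110111111 → 0, fb=1
35: 111100100011101111111 → 1, fb=0
36: 111001000111011111110 → 1, fb=0
37: 110010001110111111100 → 1, fb=1
38: 100100011101111111001 → 1, fb=1
39: 001000111011111110011 → 0, fb=1
40: 010001110111111100111 → 0, fb=0
41: 100011101111111001110 → 1, fb=1
42: 000111011111110011101 → 0, fb=0
43: 001110111111100111010 → 0, fb=1
44: 011101111111001110101 → 0, fb=1
45: 111011111110011101011 → 1, fb=0
46: 110111111100111010110 → 1, fb=1
47: 101111111001110101101 → 1, fb=0
48: 011111110011101011010 → 0, fb=1
49: 111111100111010110101 → 1, fb=0
50: 111111001110101101010 → 1, fb=0
51: 111110011101011010100 → 1, fb=0
52: 111100111010110101000 → 1, fb=0
53: 111001110101101010000 → 1, fb=0
54: 110011101011010100000 → 1, fb=1
55: 100111010110101000001 → 1, fb=1
56: 001110101101010000011 → 0, fb=1
57: 011101011010100000111 → 0, fb=1
58: 111010110101000001111 → 1, fb=0
59: 110101101010000011110 → 1, fb=1
60: 101011010100000111101 → 1, fb=0
61: 010110101000001111010 → 0, fb=0
62: 101101010000011110100 → 1, fb=0
63: 011010100000111101000 → 0, fb=1
64: 110101000001111010001 → 1, fb=1
65: 101010000011110100011 → 1, fb=0
66: 010100000111101000110 → 0, fb=0
67: 101000001111010001100 → 1, fb=0
68: 010000011110100011000 → 0, fb=0
69: 100000111101000110000 → 1, fb=1
70: 000001111010001100001 → 0, fb=0
71: 000011110100011000010 → 0, fb=0
72: 000111101000110000100 → 0, fb=0
73: 001111010001100001000 → 0, fb=1
74: 011110100011000010001 → 0, fb=1
75: 111101000110000100011 → 1, fb=0
76: 111010001100001000110 → 1, fb=0
77: 110100011000010001100 → 1, fb=1
78: 101000110000100011001 → 1, fb=0
79: 010001100001000110010 → 0, fb=0
80: 100011000010001100100 → 1, fb=1
81: 000110000100011001001 → 0, fb=0
82: 001100001000110010010 → 0, fb=1
83: 011000010001100100101 → 0, fb=1
84: 110000100011001001011 → 1, fb=1
85: 100001000110010010111 → 1, fb=1
86: 000010001100100101111 → 0, fb=0
87: 000100011001001011110 → 0, fb=0
88: 001000110010010111100 → 0, fb=1
89: 010001100100101111001 → 0, fb=0
90: 100011001001011110010 → 1, fb=1
91: 000110010010111100101 → 0, fb=0
92: 001100100101111001010 → 0, fb=1
93: 011001001011110010101 → 0, fb=1
94: 110010010111100101011 → 1, fb=1
95: 100100101111001010111 → 1, fb=1
96: 001001011110010101111 → 0, fb=1
97: 010010111100101011111 → 0, fb=0
98: 100101111001010111110 → 1, fb=1
99: 001011110010101111101 → 0, fb=1
100: 010111100101011111011 → 0, fb=0
101: 101111001010111110110 → 1, fb=0
102: 011110010101111101100 → 0, fb=1
103: 111100101011111011001 → 1, fb=0
104: 111001010111110110010 → 1, fb=0
105: 110010101111101100100 → 1, fb=1
106: 100101011111011001001 → 1, fb=1
107: 001010111110110010011 → 0, fb=1

011001111010010110010111110010011001111001000111011111110011101011010100000111101000110000100011001001011110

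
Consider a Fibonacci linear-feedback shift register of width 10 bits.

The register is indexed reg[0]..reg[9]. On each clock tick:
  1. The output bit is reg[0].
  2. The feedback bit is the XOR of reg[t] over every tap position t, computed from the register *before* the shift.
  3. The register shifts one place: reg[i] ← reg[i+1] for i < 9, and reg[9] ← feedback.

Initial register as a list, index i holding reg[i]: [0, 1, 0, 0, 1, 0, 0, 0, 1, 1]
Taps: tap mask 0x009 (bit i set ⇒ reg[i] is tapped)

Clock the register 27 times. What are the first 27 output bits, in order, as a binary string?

step | reg (before) | out | fb
   0 | 0100100011 | 0 | 0
   1 | 1001000110 | 1 | 0
   2 | 0010001100 | 0 | 0
   3 | 0100011000 | 0 | 0
   4 | 1000110000 | 1 | 1
   5 | 0001100001 | 0 | 1
   6 | 0011000011 | 0 | 1
   7 | 0110000111 | 0 | 0
   8 | 1100001110 | 1 | 1
   9 | 1000011101 | 1 | 1
  10 | 0000111011 | 0 | 0
  11 | 0001110110 | 0 | 1
  12 | 0011101101 | 0 | 1
  13 | 0111011011 | 0 | 1
  14 | 1110110111 | 1 | 1
  15 | 1101101111 | 1 | 0
  16 | 1011011110 | 1 | 0
  17 | 0110111100 | 0 | 0
  18 | 1101111000 | 1 | 0
  19 | 1011110000 | 1 | 0
  20 | 0111100000 | 0 | 1
  21 | 1111000001 | 1 | 0
  22 | 1110000010 | 1 | 1
  23 | 1100000101 | 1 | 1
  24 | 1000001011 | 1 | 1
  25 | 0000010111 | 0 | 0
  26 | 0000101110 | 0 | 0

010010001100001110110111100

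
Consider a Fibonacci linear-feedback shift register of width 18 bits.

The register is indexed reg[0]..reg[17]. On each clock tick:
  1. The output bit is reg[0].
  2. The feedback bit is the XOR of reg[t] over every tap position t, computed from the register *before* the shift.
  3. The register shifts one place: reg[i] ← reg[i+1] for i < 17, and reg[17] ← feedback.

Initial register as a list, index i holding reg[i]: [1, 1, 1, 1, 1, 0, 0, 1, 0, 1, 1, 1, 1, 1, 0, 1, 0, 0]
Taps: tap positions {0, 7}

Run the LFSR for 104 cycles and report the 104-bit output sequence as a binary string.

11111001011111010001000111111101011110111101000000100100111100001001011100101110110000000001001110110010

tick  register→output (feedback)
  0  111110010111110100→1 (0)
  1  111100101111101000→1 (1)
  2  111001011111010001→1 (0)
  3  110010111110100010→1 (0)
  4  100101111101000100→1 (0)
  5  001011111010001000→0 (1)
  6  010111110100010001→0 (1)
  7  101111101000100011→1 (1)
  8  011111010001000111→0 (1)
  9  111110100010001111→1 (1)
 10  111101000100011111→1 (1)
 11  111010001000111111→1 (1)
 12  110100010001111111→1 (0)
 13  101000100011111110→1 (1)
 14  010001000111111101→0 (0)
 15  100010001111111010→1 (1)
 16  000100011111110101→0 (1)
 17  001000111111101011→0 (1)
 18  010001111111010111→0 (1)
 19  100011111110101111→1 (0)
 20  000111111101011110→0 (1)
 21  001111111010111101→0 (1)
 22  011111110101111011→0 (1)
 23  111111101011110111→1 (1)
 24  111111010111101111→1 (0)
 25  111110101111011110→1 (1)
 26  111101011110111101→1 (0)
 27  111010111101111010→1 (0)
 28  110101111011110100→1 (0)
 29  101011110111101000→1 (0)
 30  010111101111010000→0 (0)
 31  101111011110100000→1 (0)
 32  011110111101000000→0 (1)
 33  111101111010000001→1 (0)
 34  111011110100000010→1 (0)
 35  110111101000000100→1 (1)
 36  101111010000001001→1 (0)
 37  011110100000010010→0 (0)
 38  111101000000100100→1 (1)
 39  111010000001001001→1 (1)
 40  110100000010010011→1 (1)
 41  101000000100100111→1 (1)
 42  010000001001001111→0 (0)
 43  100000010010011110→1 (0)
 44  000000100100111100→0 (0)
 45  000001001001111000→0 (0)
 46  000010010011110000→0 (1)
 47  000100100111100001→0 (0)
 48  001001001111000010→0 (0)
 49  010010011110000100→0 (1)
 50  100100111100001001→1 (0)
 51  001001111000010010→0 (1)
 52  010011110000100101→0 (1)
 53  100111100001001011→1 (1)
 54  001111000010010111→0 (0)
 55  011110000100101110→0 (0)
 56  111100001001011100→1 (1)
 57  111000010010111001→1 (0)
 58  110000100101110010→1 (1)
 59  100001001011100101→1 (1)
 60  000010010111001011→0 (1)
 61  000100101110010111→0 (0)
 62  001001011100101110→0 (1)
 63  010010111001011101→0 (1)
 64  100101110010111011→1 (0)
 65  001011100101110110→0 (0)
 66  010111001011101100→0 (0)
 67  101110010111011000→1 (0)
 68  011100101110110000→0 (0)
 69  111001011101100000→1 (0)
 70  110010111011000000→1 (0)
 71  100101110110000000→1 (0)
 72  001011101100000000→0 (0)
 73  010111011000000000→0 (1)
 74  101110110000000001→1 (0)
 75  011101100000000010→0 (0)
 76  111011000000000100→1 (1)
 77  110110000000001001→1 (1)
 78  101100000000010011→1 (1)
 79  011000000000100111→0 (0)
 80  110000000001001110→1 (1)
 81  100000000010011101→1 (1)
 82  000000000100111011→0 (0)
 83  000000001001110110→0 (0)
 84  000000010011101100→0 (1)
 85  000000100111011001→0 (0)
 86  000001001110110010→0 (0)
 87  000010011101100100→0 (1)
 88  000100111011001001→0 (1)
 89  001001110110010011→0 (1)
 90  010011101100100111→0 (0)
 91  100111011001001110→1 (0)
 92  001110110010011100→0 (1)
 93  011101100100111001→0 (0)
 94  111011001001110010→1 (1)
 95  110110010011100101→1 (0)
 96  101100100111001010→1 (1)
 97  011001001110010101→0 (0)
 98  110010011100101010→1 (0)
 99  100100111001010100→1 (0)
100  001001110010101000→0 (1)
101  010011100101010001→0 (0)
102  100111001010100010→1 (1)
103  001110010101000101→0 (1)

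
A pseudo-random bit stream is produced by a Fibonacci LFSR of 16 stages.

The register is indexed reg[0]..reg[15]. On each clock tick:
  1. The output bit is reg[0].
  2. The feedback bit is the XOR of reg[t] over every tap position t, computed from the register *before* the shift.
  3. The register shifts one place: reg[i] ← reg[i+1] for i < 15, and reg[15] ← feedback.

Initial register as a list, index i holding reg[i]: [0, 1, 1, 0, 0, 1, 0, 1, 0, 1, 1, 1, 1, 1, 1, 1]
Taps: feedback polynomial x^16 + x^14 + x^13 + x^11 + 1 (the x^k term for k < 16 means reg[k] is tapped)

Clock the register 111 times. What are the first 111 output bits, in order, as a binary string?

011001010111111110001010110000011100111011011010111110000001111001010101010011100111010100000111011111101000001

tick  register→output (feedback)
  0  0110010101111111→0 (1)
  1  1100101011111111→1 (0)
  2  1001010111111110→1 (0)
  3  0010101111111100→0 (0)
  4  0101011111111000→0 (1)
  5  1010111111110001→1 (0)
  6  0101111111100010→0 (1)
  7  1011111111000101→1 (0)
  8  0111111110001010→0 (1)
  9  1111111100010101→1 (1)
 10  1111111000101011→1 (0)
 11  1111110001010110→1 (0)
 12  1111100010101100→1 (0)
 13  1111000101011000→1 (0)
 14  1110001010110000→1 (0)
 15  1100010101100000→1 (1)
 16  1000101011000001→1 (1)
 17  0001010110000011→0 (1)
 18  0010101100000111→0 (0)
 19  0101011000001110→0 (0)
 20  1010110000011100→1 (1)
 21  0101100000111001→0 (1)
 22  1011000001110011→1 (1)
 23  0110000011100111→0 (0)
 24  1100000111001110→1 (1)
 25  1000001110011101→1 (1)
 26  0000011100111011→0 (0)
 27  0000111001110110→0 (1)
 28  0001110011101101→0 (1)
 29  0011100111011011→0 (0)
 30  0111001110110110→0 (1)
 31  1110011101101101→1 (0)
 32  1100111011011010→1 (1)
 33  1001110110110101→1 (1)
 34  0011101101101011→0 (1)
 35  0111011011010111→0 (1)
 36  1110110110101111→1 (1)
 37  1101101101011111→1 (0)
 38  1011011010111110→1 (0)
 39  0110110101111100→0 (0)
 40  1101101011111000→1 (0)
 41  1011010111110000→1 (0)
 42  0110101111100000→0 (0)
 43  1101011111000000→1 (1)
 44  1010111110000001→1 (1)
 45  0101111100000011→0 (1)
 46  1011111000000111→1 (1)
 47  0111110000001111→0 (0)
 48  1111100000011110→1 (0)
 49  1111000000111100→1 (1)
 50  1110000001111001→1 (0)
 51  1100000011110010→1 (1)
 52  1000000111100101→1 (0)
 53  0000001111001010→0 (1)
 54  0000011110010101→0 (0)
 55  0000111100101010→0 (1)
 56  0001111001010101→0 (0)
 57  0011110010101010→0 (1)
 58  0111100101010101→0 (0)
 59  1111001010101010→1 (0)
 60  1110010101010100→1 (1)
 61  1100101010101001→1 (1)
 62  1001010101010011→1 (1)
 63  0010101010100111→0 (0)
 64  0101010101001110→0 (0)
 65  1010101010011100→1 (1)
 66  0101010100111001→0 (1)
 67  1010101001110011→1 (1)
 68  0101010011100111→0 (0)
 69  1010100111001110→1 (1)
 70  0101001110011101→0 (0)
 71  1010011100111010→1 (1)
 72  0100111001110101→0 (0)
 73  1001110011101010→1 (0)
 74  0011100111010100→0 (0)
 75  0111001110101000→0 (0)
 76  1110011101010000→1 (0)
 77  1100111010100000→1 (1)
 78  1001110101000001→1 (1)
 79  0011101010000011→0 (1)
 80  0111010100000111→0 (0)
 81  1110101000001110→1 (1)
 82  1101010000011101→1 (1)
 83  1010100000111011→1 (1)
 84  0101000001110111→0 (1)
 85  1010000011101111→1 (1)
 86  0100000111011111→0 (1)
 87  1000001110111111→1 (0)
 88  0000011101111110→0 (1)
 89  0000111011111101→0 (0)
 90  0001110111111010→0 (0)
 91  0011101111110100→0 (0)
 92  0111011111101000→0 (0)
 93  1110111111010000→1 (0)
 94  1101111110100000→1 (1)
 95  1011111101000001→1 (1)
 96  0111111010000011→0 (1)
 97  1111110100000111→1 (1)
 98  1111101000001111→1 (1)
 99  1111010000011111→1 (0)
100  1110100000111110→1 (0)
101  1101000001111100→1 (1)
102  1010000011111001→1 (0)
103  0100000111110010→0 (0)
104  1000001111100100→1 (0)
105  0000011111001000→0 (0)
106  0000111110010000→0 (1)
107  0001111100100001→0 (0)
108  0011111001000010→0 (1)
109  0111110010000101→0 (1)
110  1111100100001011→1 (0)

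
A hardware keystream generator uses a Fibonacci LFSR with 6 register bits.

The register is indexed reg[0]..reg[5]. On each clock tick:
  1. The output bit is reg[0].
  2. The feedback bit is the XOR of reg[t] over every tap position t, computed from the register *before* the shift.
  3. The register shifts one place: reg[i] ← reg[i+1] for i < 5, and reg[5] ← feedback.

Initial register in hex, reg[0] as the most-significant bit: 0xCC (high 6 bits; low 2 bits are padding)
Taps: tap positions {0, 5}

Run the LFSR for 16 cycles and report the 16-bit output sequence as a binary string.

1100110111011010

step | reg (before) | out | fb
   0 | 110011 | 1 | 0
   1 | 100110 | 1 | 1
   2 | 001101 | 0 | 1
   3 | 011011 | 0 | 1
   4 | 110111 | 1 | 0
   5 | 101110 | 1 | 1
   6 | 011101 | 0 | 1
   7 | 111011 | 1 | 0
   8 | 110110 | 1 | 1
   9 | 101101 | 1 | 0
  10 | 011010 | 0 | 0
  11 | 110100 | 1 | 1
  12 | 101001 | 1 | 0
  13 | 010010 | 0 | 0
  14 | 100100 | 1 | 1
  15 | 001001 | 0 | 1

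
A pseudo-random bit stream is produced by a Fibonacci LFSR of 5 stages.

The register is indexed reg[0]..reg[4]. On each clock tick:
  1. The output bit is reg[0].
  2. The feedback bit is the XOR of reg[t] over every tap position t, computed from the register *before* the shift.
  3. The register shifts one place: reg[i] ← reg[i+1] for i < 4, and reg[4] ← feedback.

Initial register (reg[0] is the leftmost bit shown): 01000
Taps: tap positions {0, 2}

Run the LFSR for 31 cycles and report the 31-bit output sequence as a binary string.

0100001001011001111100011011101

tick  register→output (feedback)
  0  01000→0 (0)
  1  10000→1 (1)
  2  00001→0 (0)
  3  00010→0 (0)
  4  00100→0 (1)
  5  01001→0 (0)
  6  10010→1 (1)
  7  00101→0 (1)
  8  01011→0 (0)
  9  10110→1 (0)
 10  01100→0 (1)
 11  11001→1 (1)
 12  10011→1 (1)
 13  00111→0 (1)
 14  01111→0 (1)
 15  11111→1 (0)
 16  11110→1 (0)
 17  11100→1 (0)
 18  11000→1 (1)
 19  10001→1 (1)
 20  00011→0 (0)
 21  00110→0 (1)
 22  01101→0 (1)
 23  11011→1 (1)
 24  10111→1 (0)
 25  01110→0 (1)
 26  11101→1 (0)
 27  11010→1 (1)
 28  10101→1 (0)
 29  01010→0 (0)
 30  10100→1 (0)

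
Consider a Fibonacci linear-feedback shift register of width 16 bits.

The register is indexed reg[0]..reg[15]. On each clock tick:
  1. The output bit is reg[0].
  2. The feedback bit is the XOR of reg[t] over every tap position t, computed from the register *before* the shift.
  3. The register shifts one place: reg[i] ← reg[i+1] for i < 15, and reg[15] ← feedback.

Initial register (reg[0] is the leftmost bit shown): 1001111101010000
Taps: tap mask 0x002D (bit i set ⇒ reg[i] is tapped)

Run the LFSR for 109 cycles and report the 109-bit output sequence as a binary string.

1001111101010000111100101000101011111101101010010101001101101100111010000010010100001101001110001111011100000

k : reg_k → out_k, fb_k
0: 1001111101010000 → 1, fb=1
1: 0011111010100001 → 0, fb=1
2: 0111110101000011 → 0, fb=1
3: 1111101010000111 → 1, fb=1
4: 1111010100001111 → 1, fb=0
5: 1110101000011110 → 1, fb=0
6: 1101010000111100 → 1, fb=1
7: 1010100001111001 → 1, fb=0
8: 0101000011110010 → 0, fb=1
9: 1010000111100101 → 1, fb=0
10: 0100001111001010 → 0, fb=0
11: 1000011110010100 → 1, fb=0
12: 0000111100101000 → 0, fb=1
13: 0001111001010001 → 0, fb=0
14: 0011110010100010 → 0, fb=1
15: 0111100101000101 → 0, fb=0
16: 1111001010001010 → 1, fb=1
17: 1110010100010101 → 1, fb=1
18: 1100101000101011 → 1, fb=1
19: 1001010001010111 → 1, fb=1
20: 0010100010101111 → 0, fb=1
21: 0101000101011111 → 0, fb=1
22: 1010001010111111 → 1, fb=0
23: 0100010101111110 → 0, fb=1
24: 1000101011111101 → 1, fb=1
25: 0001010111111011 → 0, fb=0
26: 0010101111110110 → 0, fb=1
27: 0101011111101101 → 0, fb=0
28: 1010111111011010 → 1, fb=1
29: 0101111110110101 → 0, fb=0
30: 1011111101101010 → 1, fb=0
31: 0111111011010100 → 0, fb=1
32: 1111110110101001 → 1, fb=0
33: 1111101101010010 → 1, fb=1
34: 1111011010100101 → 1, fb=0
35: 1110110101001010 → 1, fb=1
36: 1101101010010101 → 1, fb=0
37: 1011010100101010 → 1, fb=0
38: 0110101001010100 → 0, fb=1
39: 1101010010101001 → 1, fb=1
40: 1010100101010011 → 1, fb=0
41: 0101001010100110 → 0, fb=1
42: 1010010101001101 → 1, fb=1
43: 0100101010011011 → 0, fb=0
44: 1001010100110110 → 1, fb=1
45: 0010101001101101 → 0, fb=1
46: 0101010011011011 → 0, fb=0
47: 1010100110110110 → 1, fb=0
48: 0101001101101100 → 0, fb=1
49: 1010011011011001 → 1, fb=1
50: 0100110110110011 → 0, fb=1
51: 1001101101100111 → 1, fb=0
52: 0011011011001110 → 0, fb=1
53: 0110110110011101 → 0, fb=0
54: 1101101100111010 → 1, fb=0
55: 1011011001110100 → 1, fb=0
56: 0110110011101000 → 0, fb=0
57: 1101100111010000 → 1, fb=0
58: 1011001110100000 → 1, fb=1
59: 0110011101000001 → 0, fb=0
60: 1100111010000010 → 1, fb=0
61: 1001110100000100 → 1, fb=1
62: 0011101000001001 → 0, fb=0
63: 0111010000010010 → 0, fb=1
64: 1110100000100101 → 1, fb=0
65: 1101000001001010 → 1, fb=0
66: 1010000010010100 → 1, fb=0
67: 0100000100101000 → 0, fb=0
68: 1000001001010000 → 1, fb=1
69: 0000010010100001 → 0, fb=1
70: 0000100101000011 → 0, fb=0
71: 0001001010000110 → 0, fb=1
72: 0010010100001101 → 0, fb=0
73: 0100101000011010 → 0, fb=0
74: 1001010000110100 → 1, fb=1
75: 0010100001101001 → 0, fb=1
76: 0101000011010011 → 0, fb=1
77: 1010000110100111 → 1, fb=0
78: 0100001101001110 → 0, fb=0
79: 1000011010011100 → 1, fb=0
80: 0000110100111000 → 0, fb=1
81: 0001101001110001 → 0, fb=1
82: 0011010011100011 → 0, fb=1
83: 0110100111000111 → 0, fb=1
84: 1101001110001111 → 1, fb=0
85: 1010011100011110 → 1, fb=1
86: 0100111000111101 → 0, fb=1
87: 1001110001111011 → 1, fb=1
88: 0011100011110111 → 0, fb=0
89: 0111000111101110 → 0, fb=0
90: 1110001111011100 → 1, fb=0
91: 1100011110111000 → 1, fb=0
92: 1000111101110000 → 1, fb=0
93: 0001111011100000 → 0, fb=0
94: 0011110111000000 → 0, fb=1
95: 0111101110000001 → 0, fb=0
96: 1111011100000010 → 1, fb=0
97: 1110111000000100 → 1, fb=1
98: 1101110000001001 → 1, fb=1
99: 1011100000010011 → 1, fb=1
100: 0111000000100111 → 0, fb=0
101: 1110000001001110 → 1, fb=0
102: 1100000010011100 → 1, fb=1
103: 1000000100111001 → 1, fb=1
104: 0000001001110011 → 0, fb=0
105: 0000010011100110 → 0, fb=1
106: 0000100111001101 → 0, fb=0
107: 0001001110011010 → 0, fb=1
108: 0010011100110101 → 0, fb=0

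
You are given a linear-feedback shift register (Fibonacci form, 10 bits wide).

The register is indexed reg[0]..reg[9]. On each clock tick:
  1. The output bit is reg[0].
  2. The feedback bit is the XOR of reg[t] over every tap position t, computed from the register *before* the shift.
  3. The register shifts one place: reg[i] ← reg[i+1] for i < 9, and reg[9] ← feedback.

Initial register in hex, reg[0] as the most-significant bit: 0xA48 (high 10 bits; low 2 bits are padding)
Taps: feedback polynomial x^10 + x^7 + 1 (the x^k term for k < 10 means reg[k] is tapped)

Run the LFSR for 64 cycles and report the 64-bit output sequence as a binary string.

1010010010111110111100011000110111011000011110010011100101100010

tick  register→output (feedback)
  0  1010010010→1 (1)
  1  0100100101→0 (1)
  2  1001001011→1 (1)
  3  0010010111→0 (1)
  4  0100101111→0 (1)
  5  1001011111→1 (0)
  6  0010111110→0 (1)
  7  0101111101→0 (1)
  8  1011111011→1 (1)
  9  0111110111→0 (1)
 10  1111101111→1 (0)
 11  1111011110→1 (0)
 12  1110111100→1 (0)
 13  1101111000→1 (1)
 14  1011110001→1 (1)
 15  0111100011→0 (0)
 16  1111000110→1 (0)
 17  1110001100→1 (0)
 18  1100011000→1 (1)
 19  1000110001→1 (1)
 20  0001100011→0 (0)
 21  0011000110→0 (1)
 22  0110001101→0 (1)
 23  1100011011→1 (1)
 24  1000110111→1 (0)
 25  0001101110→0 (1)
 26  0011011101→0 (1)
 27  0110111011→0 (0)
 28  1101110110→1 (0)
 29  1011101100→1 (0)
 30  0111011000→0 (0)
 31  1110110000→1 (1)
 32  1101100001→1 (1)
 33  1011000011→1 (1)
 34  0110000111→0 (1)
 35  1100001111→1 (0)
 36  1000011110→1 (0)
 37  0000111100→0 (1)
 38  0001111001→0 (0)
 39  0011110010→0 (0)
 40  0111100100→0 (1)
 41  1111001001→1 (1)
 42  1110010011→1 (1)
 43  1100100111→1 (0)
 44  1001001110→1 (0)
 45  0010011100→0 (1)
 46  0100111001→0 (0)
 47  1001110010→1 (1)
 48  0011100101→0 (1)
 49  0111001011→0 (0)
 50  1110010110→1 (0)
 51  1100101100→1 (0)
 52  1001011000→1 (1)
 53  0010110001→0 (0)
 54  0101100010→0 (0)
 55  1011000100→1 (0)
 56  0110001000→0 (0)
 57  1100010000→1 (1)
 58  1000100001→1 (1)
 59  0001000011→0 (0)
 60  0010000110→0 (1)
 61  0100001101→0 (1)
 62  1000011011→1 (1)
 63  0000110111→0 (1)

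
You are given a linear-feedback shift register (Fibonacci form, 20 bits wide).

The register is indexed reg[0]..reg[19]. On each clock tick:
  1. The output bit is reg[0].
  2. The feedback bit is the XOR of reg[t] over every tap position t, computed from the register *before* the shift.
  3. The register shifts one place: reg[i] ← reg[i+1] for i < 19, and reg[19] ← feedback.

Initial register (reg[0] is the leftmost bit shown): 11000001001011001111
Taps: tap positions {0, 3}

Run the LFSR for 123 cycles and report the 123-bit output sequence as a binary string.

step | reg (before) | out | fb
   0 | 11000001001011001111 | 1 | 1
   1 | 10000010010110011111 | 1 | 1
   2 | 00000100101100111111 | 0 | 0
   3 | 00001001011001111110 | 0 | 0
   4 | 00010010110011111100 | 0 | 1
   5 | 00100101100111111001 | 0 | 0
   6 | 01001011001111110010 | 0 | 0
   7 | 10010110011111100100 | 1 | 0
   8 | 00101100111111001000 | 0 | 0
   9 | 01011001111110010000 | 0 | 1
  10 | 10110011111100100001 | 1 | 0
  11 | 01100111111001000010 | 0 | 0
  12 | 11001111110010000100 | 1 | 1
  13 | 10011111100100001001 | 1 | 0
  14 | 00111111001000010010 | 0 | 1
  15 | 01111110010000100101 | 0 | 1
  16 | 11111100100001001011 | 1 | 0
  17 | 11111001000010010110 | 1 | 0
  18 | 11110010000100101100 | 1 | 0
  19 | 11100100001001011000 | 1 | 1
  20 | 11001000010010110001 | 1 | 1
  21 | 10010000100101100011 | 1 | 0
  22 | 00100001001011000110 | 0 | 0
  23 | 01000010010110001100 | 0 | 0
  24 | 10000100101100011000 | 1 | 1
  25 | 00001001011000110001 | 0 | 0
  26 | 00010010110001100010 | 0 | 1
  27 | 00100101100011000101 | 0 | 0
  28 | 01001011000110001010 | 0 | 0
  29 | 10010110001100010100 | 1 | 0
  30 | 00101100011000101000 | 0 | 0
  31 | 01011000110001010000 | 0 | 1
  32 | 10110001100010100001 | 1 | 0
  33 | 01100011000101000010 | 0 | 0
  34 | 11000110001010000100 | 1 | 1
  35 | 10001100010100001001 | 1 | 1
  36 | 00011000101000010011 | 0 | 1
  37 | 00110001010000100111 | 0 | 1
  38 | 01100010100001001111 | 0 | 0
  39 | 11000101000010011110 | 1 | 1
  40 | 10001010000100111101 | 1 | 1
  41 | 00010100001001111011 | 0 | 1
  42 | 00101000010011110111 | 0 | 0
  43 | 01010000100111101110 | 0 | 1
  44 | 10100001001111011101 | 1 | 1
  45 | 01000010011110111011 | 0 | 0
  46 | 10000100111101110110 | 1 | 1
  47 | 00001001111011101101 | 0 | 0
  48 | 00010011110111011010 | 0 | 1
  49 | 00100111101110110101 | 0 | 0
  50 | 01001111011101101010 | 0 | 0
  51 | 10011110111011010100 | 1 | 0
  52 | 00111101110110101000 | 0 | 1
  53 | 01111011101101010001 | 0 | 1
  54 | 11110111011010100011 | 1 | 0
  55 | 11101110110101000110 | 1 | 1
  56 | 11011101101010001101 | 1 | 0
  57 | 10111011010100011010 | 1 | 0
  58 | 01110110101000110100 | 0 | 1
  59 | 11101101010001101001 | 1 | 1
  60 | 11011010100011010011 | 1 | 0
  61 | 10110101000110100110 | 1 | 0
  62 | 01101010001101001100 | 0 | 0
  63 | 11010100011010011000 | 1 | 0
  64 | 10101000110100110000 | 1 | 1
  65 | 01010001101001100001 | 0 | 1
  66 | 10100011010011000011 | 1 | 1
  67 | 01000110100110000111 | 0 | 0
  68 | 10001101001100001110 | 1 | 1
  69 | 00011010011000011101 | 0 | 1
  70 | 00110100110000111011 | 0 | 1
  71 | 01101001100001110111 | 0 | 0
  72 | 11010011000011101110 | 1 | 0
  73 | 10100110000111011100 | 1 | 1
  74 | 01001100001110111001 | 0 | 0
  75 | 10011000011101110010 | 1 | 0
  76 | 00110000111011100100 | 0 | 1
  77 | 01100001110111001001 | 0 | 0
  78 | 11000011101110010010 | 1 | 1
  79 | 10000111011100100101 | 1 | 1
  80 | 00001110111001001011 | 0 | 0
  81 | 00011101110010010110 | 0 | 1
  82 | 00111011100100101101 | 0 | 1
  83 | 01110111001001011011 | 0 | 1
  84 | 11101110010010110111 | 1 | 1
  85 | 11011100100101101111 | 1 | 0
  86 | 10111001001011011110 | 1 | 0
  87 | 01110010010110111100 | 0 | 1
  88 | 11100100101101111001 | 1 | 1
  89 | 11001001011011110011 | 1 | 1
  90 | 10010010110111100111 | 1 | 0
  91 | 00100101101111001110 | 0 | 0
  92 | 01001011011110011100 | 0 | 0
  93 | 10010110111100111000 | 1 | 0
  94 | 00101101111001110000 | 0 | 0
  95 | 01011011110011100000 | 0 | 1
  96 | 10110111100111000001 | 1 | 0
  97 | 01101111001110000010 | 0 | 0
  98 | 11011110011100000100 | 1 | 0
  99 | 10111100111000001000 | 1 | 0
 100 | 01111001110000010000 | 0 | 1
 101 | 11110011100000100001 | 1 | 0
 102 | 11100111000001000010 | 1 | 1
 103 | 11001110000010000101 | 1 | 1
 104 | 10011100000100001011 | 1 | 0
 105 | 00111000001000010110 | 0 | 1
 106 | 01110000010000101101 | 0 | 1
 107 | 11100000100001011011 | 1 | 1
 108 | 11000001000010110111 | 1 | 1
 109 | 10000010000101101111 | 1 | 1
 110 | 00000100001011011111 | 0 | 0
 111 | 00001000010110111110 | 0 | 0
 112 | 00010000101101111100 | 0 | 1
 113 | 00100001011011111001 | 0 | 0
 114 | 01000010110111110010 | 0 | 0
 115 | 10000101101111100100 | 1 | 1
 116 | 00001011011111001001 | 0 | 0
 117 | 00010110111110010010 | 0 | 1
 118 | 00101101111100100101 | 0 | 0
 119 | 01011011111001001010 | 0 | 1
 120 | 10110111110010010101 | 1 | 0
 121 | 01101111100100101010 | 0 | 0
 122 | 11011111001001010100 | 1 | 0

110000010010110011111100100001001011000110001010000100111101110110101000110100110000111011100100101101111001110000010000101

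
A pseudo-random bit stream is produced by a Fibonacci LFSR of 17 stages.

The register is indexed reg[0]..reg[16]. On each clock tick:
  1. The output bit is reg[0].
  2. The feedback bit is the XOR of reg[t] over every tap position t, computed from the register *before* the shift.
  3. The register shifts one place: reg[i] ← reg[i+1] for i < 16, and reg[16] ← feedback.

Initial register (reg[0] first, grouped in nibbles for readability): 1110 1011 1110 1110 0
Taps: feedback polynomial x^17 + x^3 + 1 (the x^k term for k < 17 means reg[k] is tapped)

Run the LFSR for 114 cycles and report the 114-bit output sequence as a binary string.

111010111110111001011010010011100100010000011110001100100111011111010000111001001010101111100000111110100111001110

k : reg_k → out_k, fb_k
0: 11101011111011100 → 1, fb=1
1: 11010111110111001 → 1, fb=0
2: 10101111101110010 → 1, fb=1
3: 01011111011100101 → 0, fb=1
4: 10111110111001011 → 1, fb=0
5: 01111101110010110 → 0, fb=1
6: 11111011100101101 → 1, fb=0
7: 11110111001011010 → 1, fb=0
8: 11101110010110100 → 1, fb=1
9: 11011100101101001 → 1, fb=0
10: 10111001011010010 → 1, fb=0
11: 01110010110100100 → 0, fb=1
12: 11100101101001001 → 1, fb=1
13: 11001011010010011 → 1, fb=1
14: 10010110100100111 → 1, fb=0
15: 00101101001001110 → 0, fb=0
16: 01011010010011100 → 0, fb=1
17: 10110100100111001 → 1, fb=0
18: 01101001001110010 → 0, fb=0
19: 11010010011100100 → 1, fb=0
20: 10100100111001000 → 1, fb=1
21: 01001001110010001 → 0, fb=0
22: 10010011100100010 → 1, fb=0
23: 00100111001000100 → 0, fb=0
24: 01001110010001000 → 0, fb=0
25: 10011100100010000 → 1, fb=0
26: 00111001000100000 → 0, fb=1
27: 01110010001000001 → 0, fb=1
28: 11100100010000011 → 1, fb=1
29: 11001000100000111 → 1, fb=1
30: 10010001000001111 → 1, fb=0
31: 00100010000011110 → 0, fb=0
32: 01000100000111100 → 0, fb=0
33: 10001000001111000 → 1, fb=1
34: 00010000011110001 → 0, fb=1
35: 00100000111100011 → 0, fb=0
36: 01000001111000110 → 0, fb=0
37: 10000011110001100 → 1, fb=1
38: 00000111100011001 → 0, fb=0
39: 00001111000110010 → 0, fb=0
40: 00011110001100100 → 0, fb=1
41: 00111100011001001 → 0, fb=1
42: 01111000110010011 → 0, fb=1
43: 11110001100100111 → 1, fb=0
44: 11100011001001110 → 1, fb=1
45: 11000110010011101 → 1, fb=1
46: 10001100100111011 → 1, fb=1
47: 00011001001110111 → 0, fb=1
48: 00110010011101111 → 0, fb=1
49: 01100100111011111 → 0, fb=0
50: 11001001110111110 → 1, fb=1
51: 10010011101111101 → 1, fb=0
52: 00100111011111010 → 0, fb=0
53: 01001110111110100 → 0, fb=0
54: 10011101111101000 → 1, fb=0
55: 00111011111010000 → 0, fb=1
56: 01110111110100001 → 0, fb=1
57: 11101111101000011 → 1, fb=1
58: 11011111010000111 → 1, fb=0
59: 10111110100001110 → 1, fb=0
60: 01111101000011100 → 0, fb=1
61: 11111010000111001 → 1, fb=0
62: 11110100001110010 → 1, fb=0
63: 11101000011100100 → 1, fb=1
64: 11010000111001001 → 1, fb=0
65: 10100001110010010 → 1, fb=1
66: 01000011100100101 → 0, fb=0
67: 10000111001001010 → 1, fb=1
68: 00001110010010101 → 0, fb=0
69: 00011100100101010 → 0, fb=1
70: 00111001001010101 → 0, fb=1
71: 01110010010101011 → 0, fb=1
72: 11100100101010111 → 1, fb=1
73: 11001001010101111 → 1, fb=1
74: 10010010101011111 → 1, fb=0
75: 00100101010111110 → 0, fb=0
76: 01001010101111100 → 0, fb=0
77: 10010101011111000 → 1, fb=0
78: 00101010111110000 → 0, fb=0
79: 01010101111100000 → 0, fb=1
80: 10101011111000001 → 1, fb=1
81: 01010111110000011 → 0, fb=1
82: 10101111100000111 → 1, fb=1
83: 01011111000001111 → 0, fb=1
84: 10111110000011111 → 1, fb=0
85: 01111100000111110 → 0, fb=1
86: 11111000001111101 → 1, fb=0
87: 11110000011111010 → 1, fb=0
88: 11100000111110100 → 1, fb=1
89: 11000001111101001 → 1, fb=1
90: 10000011111010011 → 1, fb=1
91: 00000111110100111 → 0, fb=0
92: 00001111101001110 → 0, fb=0
93: 00011111010011100 → 0, fb=1
94: 00111110100111001 → 0, fb=1
95: 01111101001110011 → 0, fb=1
96: 11111010011100111 → 1, fb=0
97: 11110100111001110 → 1, fb=0
98: 11101001110011100 → 1, fb=1
99: 11010011100111001 → 1, fb=0
100: 10100111001110010 → 1, fb=1
101: 01001110011100101 → 0, fb=0
102: 10011100111001010 → 1, fb=0
103: 00111001110010100 → 0, fb=1
104: 01110011100101001 → 0, fb=1
105: 11100111001010011 → 1, fb=1
106: 11001110010100111 → 1, fb=1
107: 10011100101001111 → 1, fb=0
108: 00111001010011110 → 0, fb=1
109: 01110010100111101 → 0, fb=1
110: 11100101001111011 → 1, fb=1
111: 11001010011110111 → 1, fb=1
112: 10010100111101111 → 1, fb=0
113: 00101001111011110 → 0, fb=0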